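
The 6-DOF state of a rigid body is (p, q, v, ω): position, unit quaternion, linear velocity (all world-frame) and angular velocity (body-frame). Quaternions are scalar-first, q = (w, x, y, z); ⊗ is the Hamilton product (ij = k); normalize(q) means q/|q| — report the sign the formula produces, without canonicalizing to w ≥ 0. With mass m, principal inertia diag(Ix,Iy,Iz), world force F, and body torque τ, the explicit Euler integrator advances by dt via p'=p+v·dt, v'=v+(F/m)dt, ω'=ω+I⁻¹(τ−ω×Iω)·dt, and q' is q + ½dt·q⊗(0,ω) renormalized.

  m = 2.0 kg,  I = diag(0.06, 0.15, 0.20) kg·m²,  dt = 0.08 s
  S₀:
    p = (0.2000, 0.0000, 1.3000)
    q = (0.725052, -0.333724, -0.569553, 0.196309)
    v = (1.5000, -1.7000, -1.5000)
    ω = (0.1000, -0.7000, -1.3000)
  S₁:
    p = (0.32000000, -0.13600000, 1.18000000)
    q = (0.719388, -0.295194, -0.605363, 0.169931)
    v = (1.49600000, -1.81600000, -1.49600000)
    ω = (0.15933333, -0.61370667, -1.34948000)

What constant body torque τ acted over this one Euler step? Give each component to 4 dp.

τ = (0.0900, 0.1800, -0.1300)

ω₁ − ω₀ = (0.05933333, 0.08629333, -0.04948000)
gyro term ω₀×Iω₀ = (0.0455, 0.0182, -0.0063)
τ = I·(Δω/dt) + ω₀×(Iω₀) = (0.0900, 0.1800, -0.1300)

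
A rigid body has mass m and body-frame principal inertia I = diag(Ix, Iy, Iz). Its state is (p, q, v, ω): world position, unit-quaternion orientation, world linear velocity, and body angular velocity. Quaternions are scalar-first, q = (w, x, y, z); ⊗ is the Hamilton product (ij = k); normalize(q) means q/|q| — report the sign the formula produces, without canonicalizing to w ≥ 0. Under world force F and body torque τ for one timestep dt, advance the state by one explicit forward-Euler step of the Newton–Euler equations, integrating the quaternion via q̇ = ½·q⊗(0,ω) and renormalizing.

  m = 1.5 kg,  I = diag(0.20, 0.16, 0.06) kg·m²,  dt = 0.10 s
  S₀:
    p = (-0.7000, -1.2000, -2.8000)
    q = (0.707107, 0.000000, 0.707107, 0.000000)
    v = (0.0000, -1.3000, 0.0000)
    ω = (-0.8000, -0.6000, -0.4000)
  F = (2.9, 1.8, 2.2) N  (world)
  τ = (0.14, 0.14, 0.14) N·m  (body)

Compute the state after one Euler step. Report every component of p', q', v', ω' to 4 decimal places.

p' = (-0.7000, -1.3300, -2.8000)
q' = (0.7273, -0.0424, 0.6849, 0.0141)
v' = (0.1933, -1.1800, 0.1467)
ω' = (-0.7180, -0.5405, -0.1347)

α = I⁻¹(τ − ω×Iω) = (0.8200, 0.5950, 2.6533)
ω' = ω + α·dt = (-0.7180, -0.5405, -0.1347)
2q̇ = q⊗(0,ω) = (0.4242642, -0.8485284, -0.4242642, 0.2828428)
q' = normalize(q + ½dt·q⊗(0,ω)) = (0.7273, -0.0424, 0.6849, 0.0141)
a = F/m = (1.9333, 1.2000, 1.4667)
p' = p + v·dt = (-0.7000, -1.3300, -2.8000)
v + (F/m)dt = (0.1933, -1.1800, 0.1467)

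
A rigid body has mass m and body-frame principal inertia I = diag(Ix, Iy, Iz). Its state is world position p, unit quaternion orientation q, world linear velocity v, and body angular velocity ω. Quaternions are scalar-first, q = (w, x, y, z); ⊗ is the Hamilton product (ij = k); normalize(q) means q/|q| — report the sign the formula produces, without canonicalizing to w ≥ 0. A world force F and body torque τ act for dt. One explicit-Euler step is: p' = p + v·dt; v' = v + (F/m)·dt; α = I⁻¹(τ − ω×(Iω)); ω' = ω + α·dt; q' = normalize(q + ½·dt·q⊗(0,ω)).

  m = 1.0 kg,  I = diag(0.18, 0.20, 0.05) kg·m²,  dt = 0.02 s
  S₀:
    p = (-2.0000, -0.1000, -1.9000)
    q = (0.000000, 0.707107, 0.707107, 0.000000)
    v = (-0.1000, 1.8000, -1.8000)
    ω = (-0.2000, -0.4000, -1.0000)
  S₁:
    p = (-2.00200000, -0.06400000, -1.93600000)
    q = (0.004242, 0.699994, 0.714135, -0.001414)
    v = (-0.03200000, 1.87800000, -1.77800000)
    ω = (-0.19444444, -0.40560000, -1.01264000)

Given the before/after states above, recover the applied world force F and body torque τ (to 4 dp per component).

v₁ − v₀ = (0.06800000, 0.07800000, 0.02200000)
m·(v₁−v₀)/dt = (3.4000, 3.9000, 1.1000)
Δω = ω₁−ω₀ = (0.00555556, -0.00560000, -0.01264000)
ω₀×(Iω₀) = (-0.0600, 0.0260, 0.0016)
applied torque τ = (-0.0100, -0.0300, -0.0300)

F = (3.4000, 3.9000, 1.1000)
τ = (-0.0100, -0.0300, -0.0300)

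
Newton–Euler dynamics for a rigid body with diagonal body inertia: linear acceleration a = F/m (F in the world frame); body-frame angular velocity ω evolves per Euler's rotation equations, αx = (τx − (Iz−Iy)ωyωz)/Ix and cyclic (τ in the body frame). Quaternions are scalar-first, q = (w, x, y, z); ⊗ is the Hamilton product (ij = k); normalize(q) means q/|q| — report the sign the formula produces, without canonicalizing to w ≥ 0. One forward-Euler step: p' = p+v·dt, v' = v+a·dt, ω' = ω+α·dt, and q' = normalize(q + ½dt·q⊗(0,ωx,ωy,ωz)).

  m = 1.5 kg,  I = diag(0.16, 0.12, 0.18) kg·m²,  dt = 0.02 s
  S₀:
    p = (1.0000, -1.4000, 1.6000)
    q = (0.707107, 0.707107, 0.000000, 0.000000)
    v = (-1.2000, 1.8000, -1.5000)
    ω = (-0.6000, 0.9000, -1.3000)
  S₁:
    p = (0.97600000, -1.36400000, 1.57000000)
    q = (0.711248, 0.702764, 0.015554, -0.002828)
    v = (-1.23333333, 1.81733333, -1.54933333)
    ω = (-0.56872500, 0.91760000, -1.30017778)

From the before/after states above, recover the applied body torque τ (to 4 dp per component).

Δω = ω₁−ω₀ = (0.03127500, 0.01760000, -0.00017778)
applied torque τ = (0.1800, 0.0900, 0.0200)

τ = (0.1800, 0.0900, 0.0200)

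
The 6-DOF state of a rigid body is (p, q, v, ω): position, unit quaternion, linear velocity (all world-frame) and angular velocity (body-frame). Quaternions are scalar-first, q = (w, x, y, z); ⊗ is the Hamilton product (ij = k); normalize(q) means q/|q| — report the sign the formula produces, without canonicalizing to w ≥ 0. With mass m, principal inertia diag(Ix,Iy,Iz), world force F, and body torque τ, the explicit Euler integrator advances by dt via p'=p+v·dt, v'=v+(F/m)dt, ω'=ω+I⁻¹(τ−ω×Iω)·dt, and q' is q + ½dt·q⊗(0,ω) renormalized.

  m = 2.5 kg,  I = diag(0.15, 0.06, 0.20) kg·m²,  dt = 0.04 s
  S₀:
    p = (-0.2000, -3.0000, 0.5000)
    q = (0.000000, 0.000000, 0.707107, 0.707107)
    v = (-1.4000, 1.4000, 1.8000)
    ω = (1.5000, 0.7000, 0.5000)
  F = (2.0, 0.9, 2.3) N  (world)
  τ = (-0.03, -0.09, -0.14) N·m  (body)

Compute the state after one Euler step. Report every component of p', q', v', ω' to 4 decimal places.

p' = (-0.2560, -2.9440, 0.5720)
q' = (-0.0170, -0.0028, 0.7279, 0.6855)
v' = (-1.3680, 1.4144, 1.8368)
ω' = (1.4789, 0.6650, 0.4909)

p + v·dt = (-0.2560, -2.9440, 0.5720)
v' = v + a·dt = (-1.3680, 1.4144, 1.8368)
α = I⁻¹(τ − ω×Iω) = (-0.5267, -0.8750, -0.2275)
ω + α·dt = (1.4789, 0.6650, 0.4909)
2q̇ = q⊗(0,ω) = (-0.8485284, -0.1414214, 1.0606605, -1.0606605)
q + ½dt·q⊗(0,ω), renormalized = (-0.0170, -0.0028, 0.7279, 0.6855)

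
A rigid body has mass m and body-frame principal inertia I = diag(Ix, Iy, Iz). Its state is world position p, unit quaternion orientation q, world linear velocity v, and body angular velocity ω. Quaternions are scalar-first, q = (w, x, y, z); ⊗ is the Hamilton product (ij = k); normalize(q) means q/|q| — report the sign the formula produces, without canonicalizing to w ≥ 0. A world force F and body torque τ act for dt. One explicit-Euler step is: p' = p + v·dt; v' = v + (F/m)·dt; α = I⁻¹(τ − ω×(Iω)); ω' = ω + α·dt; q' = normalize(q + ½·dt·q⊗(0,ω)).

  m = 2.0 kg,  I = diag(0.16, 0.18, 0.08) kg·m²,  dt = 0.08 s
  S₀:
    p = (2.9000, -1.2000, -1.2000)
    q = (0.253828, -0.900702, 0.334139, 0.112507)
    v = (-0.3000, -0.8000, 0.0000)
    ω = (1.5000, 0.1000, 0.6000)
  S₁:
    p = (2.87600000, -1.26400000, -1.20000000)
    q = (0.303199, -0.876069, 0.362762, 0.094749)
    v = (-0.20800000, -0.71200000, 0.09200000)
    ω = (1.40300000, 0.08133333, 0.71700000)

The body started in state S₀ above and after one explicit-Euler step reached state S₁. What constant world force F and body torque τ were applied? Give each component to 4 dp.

F = (2.3000, 2.2000, 2.3000)
τ = (-0.2000, 0.0300, 0.1200)

rate change Δω = (-0.09700000, -0.01866667, 0.11700000)
applied torque τ = (-0.2000, 0.0300, 0.1200)
Δv = v₁−v₀ = (0.09200000, 0.08800000, 0.09200000)
m·(v₁−v₀)/dt = (2.3000, 2.2000, 2.3000)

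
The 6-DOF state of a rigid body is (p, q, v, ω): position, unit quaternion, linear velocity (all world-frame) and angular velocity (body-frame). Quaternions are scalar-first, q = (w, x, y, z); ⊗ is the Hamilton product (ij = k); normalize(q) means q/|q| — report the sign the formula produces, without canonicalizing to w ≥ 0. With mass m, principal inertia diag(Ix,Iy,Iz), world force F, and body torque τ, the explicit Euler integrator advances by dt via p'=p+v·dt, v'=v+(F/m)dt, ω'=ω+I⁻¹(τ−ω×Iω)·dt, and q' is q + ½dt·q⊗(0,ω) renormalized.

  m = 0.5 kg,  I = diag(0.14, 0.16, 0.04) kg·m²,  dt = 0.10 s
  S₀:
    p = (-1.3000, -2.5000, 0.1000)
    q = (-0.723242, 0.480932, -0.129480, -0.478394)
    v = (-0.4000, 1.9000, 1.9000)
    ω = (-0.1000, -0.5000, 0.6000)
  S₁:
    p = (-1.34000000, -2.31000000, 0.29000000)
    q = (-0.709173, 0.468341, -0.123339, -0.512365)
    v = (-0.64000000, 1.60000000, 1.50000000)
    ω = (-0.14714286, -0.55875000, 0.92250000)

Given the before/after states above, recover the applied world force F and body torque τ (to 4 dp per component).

Δω = ω₁−ω₀ = (-0.04714286, -0.05875000, 0.32250000)
τ = I·(Δω/dt) + ω₀×(Iω₀) = (-0.0300, -0.1000, 0.1300)
velocity change Δv = (-0.24000000, -0.30000000, -0.40000000)
applied force F = (-1.2000, -1.5000, -2.0000)

F = (-1.2000, -1.5000, -2.0000)
τ = (-0.0300, -0.1000, 0.1300)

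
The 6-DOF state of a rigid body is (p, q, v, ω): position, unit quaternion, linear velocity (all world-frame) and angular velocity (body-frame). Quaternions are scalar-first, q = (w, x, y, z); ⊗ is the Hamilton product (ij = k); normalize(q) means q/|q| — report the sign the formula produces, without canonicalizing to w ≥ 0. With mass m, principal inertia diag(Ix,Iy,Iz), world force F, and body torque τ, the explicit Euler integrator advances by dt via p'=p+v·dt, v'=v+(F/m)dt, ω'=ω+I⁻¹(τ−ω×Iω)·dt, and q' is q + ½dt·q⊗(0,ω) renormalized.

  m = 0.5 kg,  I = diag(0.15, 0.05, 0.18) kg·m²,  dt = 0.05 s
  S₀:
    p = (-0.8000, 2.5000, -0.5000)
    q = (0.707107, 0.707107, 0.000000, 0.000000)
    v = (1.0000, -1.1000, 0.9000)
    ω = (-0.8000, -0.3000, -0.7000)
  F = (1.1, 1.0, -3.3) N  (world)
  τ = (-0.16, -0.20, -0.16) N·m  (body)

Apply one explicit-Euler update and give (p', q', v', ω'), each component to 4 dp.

a = F/m = (2.2000, 2.0000, -6.6000)
p + v·dt = (-0.7500, 2.4450, -0.4550)
v' = v + a·dt = (1.1100, -1.0000, 0.5700)
angular accel α = (-1.2487, -3.6640, -0.7556)
new body rate ω' = (-0.8624, -0.4832, -0.7378)
2q̇ = q⊗(0,ω) = (0.5656856, -0.5656856, 0.2828428, -0.7071070)
updated quaternion q' = (0.7210, 0.6927, 0.0071, -0.0177)

p' = (-0.7500, 2.4450, -0.4550)
q' = (0.7210, 0.6927, 0.0071, -0.0177)
v' = (1.1100, -1.0000, 0.5700)
ω' = (-0.8624, -0.4832, -0.7378)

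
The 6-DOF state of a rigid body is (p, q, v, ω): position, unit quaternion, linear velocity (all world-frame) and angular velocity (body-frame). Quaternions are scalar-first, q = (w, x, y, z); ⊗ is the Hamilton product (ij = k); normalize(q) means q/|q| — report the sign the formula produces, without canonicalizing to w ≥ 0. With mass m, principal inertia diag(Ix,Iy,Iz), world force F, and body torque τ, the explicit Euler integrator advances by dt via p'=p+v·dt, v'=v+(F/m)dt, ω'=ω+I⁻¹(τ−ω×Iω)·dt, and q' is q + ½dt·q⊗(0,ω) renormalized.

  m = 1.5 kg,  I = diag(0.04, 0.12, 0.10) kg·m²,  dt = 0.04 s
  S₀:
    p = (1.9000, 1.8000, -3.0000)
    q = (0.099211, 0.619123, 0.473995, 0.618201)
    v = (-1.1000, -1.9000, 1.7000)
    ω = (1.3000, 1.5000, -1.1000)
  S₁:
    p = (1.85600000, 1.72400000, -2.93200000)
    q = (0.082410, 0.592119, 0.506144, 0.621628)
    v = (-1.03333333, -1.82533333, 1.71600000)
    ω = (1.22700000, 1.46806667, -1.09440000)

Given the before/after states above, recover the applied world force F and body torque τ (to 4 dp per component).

F = (2.5000, 2.8000, 0.6000)
τ = (-0.0400, -0.0100, 0.1700)

v₁ − v₀ = (0.06666667, 0.07466667, 0.01600000)
F = m·Δv/dt = (2.5000, 2.8000, 0.6000)
rate change Δω = (-0.07300000, -0.03193333, 0.00560000)
precession coupling = (0.0330, 0.0858, 0.1560)
τ = I·(Δω/dt) + ω₀×(Iω₀) = (-0.0400, -0.0100, 0.1700)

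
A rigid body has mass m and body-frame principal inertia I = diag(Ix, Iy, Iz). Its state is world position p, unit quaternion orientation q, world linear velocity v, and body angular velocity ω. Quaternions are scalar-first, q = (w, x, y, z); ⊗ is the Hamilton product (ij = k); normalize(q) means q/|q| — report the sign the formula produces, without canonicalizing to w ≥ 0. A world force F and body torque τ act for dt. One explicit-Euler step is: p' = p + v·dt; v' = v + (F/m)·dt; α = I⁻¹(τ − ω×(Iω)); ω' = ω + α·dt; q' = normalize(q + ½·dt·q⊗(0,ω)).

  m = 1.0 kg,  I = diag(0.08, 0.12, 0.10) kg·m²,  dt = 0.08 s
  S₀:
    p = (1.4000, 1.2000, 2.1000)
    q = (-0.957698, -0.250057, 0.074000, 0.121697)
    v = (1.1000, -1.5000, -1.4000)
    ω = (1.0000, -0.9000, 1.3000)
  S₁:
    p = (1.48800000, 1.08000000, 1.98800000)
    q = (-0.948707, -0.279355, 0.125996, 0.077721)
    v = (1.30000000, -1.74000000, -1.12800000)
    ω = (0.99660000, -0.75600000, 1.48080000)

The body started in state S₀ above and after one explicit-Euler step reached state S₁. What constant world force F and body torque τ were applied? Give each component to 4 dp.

Δω = ω₁−ω₀ = (-0.00340000, 0.14400000, 0.18080000)
ω₀×(Iω₀) = (0.0234, -0.0260, -0.0360)
τ = I·(Δω/dt) + ω₀×(Iω₀) = (0.0200, 0.1900, 0.1900)
v₁ − v₀ = (0.20000000, -0.24000000, 0.27200000)
applied force F = (2.5000, -3.0000, 3.4000)

F = (2.5000, -3.0000, 3.4000)
τ = (0.0200, 0.1900, 0.1900)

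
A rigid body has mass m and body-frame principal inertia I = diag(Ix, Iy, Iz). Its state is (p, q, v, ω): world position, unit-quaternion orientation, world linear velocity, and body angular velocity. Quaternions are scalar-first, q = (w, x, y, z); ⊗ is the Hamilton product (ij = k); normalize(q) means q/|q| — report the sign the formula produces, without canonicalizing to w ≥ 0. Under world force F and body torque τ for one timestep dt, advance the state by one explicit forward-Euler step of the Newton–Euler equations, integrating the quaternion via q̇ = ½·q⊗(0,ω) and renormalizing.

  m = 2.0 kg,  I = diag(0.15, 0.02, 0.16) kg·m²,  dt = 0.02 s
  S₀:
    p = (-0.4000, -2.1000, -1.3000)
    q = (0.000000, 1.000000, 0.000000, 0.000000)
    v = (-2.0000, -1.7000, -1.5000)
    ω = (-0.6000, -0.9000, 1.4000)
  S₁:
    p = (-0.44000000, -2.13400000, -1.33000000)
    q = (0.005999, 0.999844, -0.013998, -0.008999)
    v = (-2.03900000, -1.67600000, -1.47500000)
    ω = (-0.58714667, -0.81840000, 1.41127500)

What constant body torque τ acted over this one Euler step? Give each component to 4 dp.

τ = (-0.0800, 0.0900, 0.0200)

ω₁ − ω₀ = (0.01285333, 0.08160000, 0.01127500)
τ = I·(Δω/dt) + ω₀×(Iω₀) = (-0.0800, 0.0900, 0.0200)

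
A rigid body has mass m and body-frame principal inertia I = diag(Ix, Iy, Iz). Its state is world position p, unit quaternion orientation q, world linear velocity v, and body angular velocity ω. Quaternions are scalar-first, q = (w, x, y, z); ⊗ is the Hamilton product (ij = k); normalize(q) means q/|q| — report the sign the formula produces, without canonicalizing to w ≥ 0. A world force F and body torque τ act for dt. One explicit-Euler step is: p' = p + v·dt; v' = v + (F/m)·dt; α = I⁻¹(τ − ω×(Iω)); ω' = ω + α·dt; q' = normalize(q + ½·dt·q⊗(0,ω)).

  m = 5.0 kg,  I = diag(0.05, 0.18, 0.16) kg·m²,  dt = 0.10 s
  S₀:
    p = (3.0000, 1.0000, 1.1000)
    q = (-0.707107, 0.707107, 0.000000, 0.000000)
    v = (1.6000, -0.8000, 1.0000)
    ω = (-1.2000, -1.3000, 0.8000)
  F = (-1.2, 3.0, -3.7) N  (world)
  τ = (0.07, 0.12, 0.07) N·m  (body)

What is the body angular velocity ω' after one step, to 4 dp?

ω' = (-1.1016, -1.2920, 0.7170)

α = I⁻¹(τ − ω×Iω) = (0.9840, 0.0800, -0.8300)
ω' = ω + α·dt = (-1.1016, -1.2920, 0.7170)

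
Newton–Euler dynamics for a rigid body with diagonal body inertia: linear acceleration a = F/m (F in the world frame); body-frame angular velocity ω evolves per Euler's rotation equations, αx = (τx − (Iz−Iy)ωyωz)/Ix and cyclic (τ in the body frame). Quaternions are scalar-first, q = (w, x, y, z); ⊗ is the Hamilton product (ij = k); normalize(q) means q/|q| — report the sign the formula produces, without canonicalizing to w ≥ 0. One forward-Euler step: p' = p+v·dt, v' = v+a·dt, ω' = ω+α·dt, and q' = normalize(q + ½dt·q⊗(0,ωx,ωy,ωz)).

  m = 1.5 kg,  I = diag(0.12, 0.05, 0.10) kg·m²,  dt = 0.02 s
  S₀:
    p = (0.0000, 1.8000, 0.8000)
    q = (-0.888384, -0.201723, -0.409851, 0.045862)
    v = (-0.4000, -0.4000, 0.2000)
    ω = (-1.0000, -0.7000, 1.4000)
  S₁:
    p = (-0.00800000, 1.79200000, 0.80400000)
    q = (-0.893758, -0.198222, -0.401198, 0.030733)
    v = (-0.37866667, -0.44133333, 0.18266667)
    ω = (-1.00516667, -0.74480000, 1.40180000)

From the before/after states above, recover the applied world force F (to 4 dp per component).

F = (1.6000, -3.1000, -1.3000)

velocity change Δv = (0.02133333, -0.04133333, -0.01733333)
applied force F = (1.6000, -3.1000, -1.3000)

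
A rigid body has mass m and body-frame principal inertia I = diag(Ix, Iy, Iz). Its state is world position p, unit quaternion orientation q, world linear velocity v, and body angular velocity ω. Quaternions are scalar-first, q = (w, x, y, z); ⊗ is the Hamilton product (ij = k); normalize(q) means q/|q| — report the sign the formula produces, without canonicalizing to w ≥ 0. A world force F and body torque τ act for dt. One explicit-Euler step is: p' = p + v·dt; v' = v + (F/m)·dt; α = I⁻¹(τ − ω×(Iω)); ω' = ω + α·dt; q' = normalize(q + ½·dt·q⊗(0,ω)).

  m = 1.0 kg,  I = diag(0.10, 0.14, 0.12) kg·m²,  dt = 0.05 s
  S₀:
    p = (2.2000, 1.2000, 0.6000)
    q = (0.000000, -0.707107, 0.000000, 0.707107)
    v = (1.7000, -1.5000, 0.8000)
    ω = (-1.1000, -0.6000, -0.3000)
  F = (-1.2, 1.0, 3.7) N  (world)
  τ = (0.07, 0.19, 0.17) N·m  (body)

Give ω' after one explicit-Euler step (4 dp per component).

angular accel α = (0.7360, 1.4043, 1.1967)
ω' = ω + α·dt = (-1.0632, -0.5298, -0.2402)

ω' = (-1.0632, -0.5298, -0.2402)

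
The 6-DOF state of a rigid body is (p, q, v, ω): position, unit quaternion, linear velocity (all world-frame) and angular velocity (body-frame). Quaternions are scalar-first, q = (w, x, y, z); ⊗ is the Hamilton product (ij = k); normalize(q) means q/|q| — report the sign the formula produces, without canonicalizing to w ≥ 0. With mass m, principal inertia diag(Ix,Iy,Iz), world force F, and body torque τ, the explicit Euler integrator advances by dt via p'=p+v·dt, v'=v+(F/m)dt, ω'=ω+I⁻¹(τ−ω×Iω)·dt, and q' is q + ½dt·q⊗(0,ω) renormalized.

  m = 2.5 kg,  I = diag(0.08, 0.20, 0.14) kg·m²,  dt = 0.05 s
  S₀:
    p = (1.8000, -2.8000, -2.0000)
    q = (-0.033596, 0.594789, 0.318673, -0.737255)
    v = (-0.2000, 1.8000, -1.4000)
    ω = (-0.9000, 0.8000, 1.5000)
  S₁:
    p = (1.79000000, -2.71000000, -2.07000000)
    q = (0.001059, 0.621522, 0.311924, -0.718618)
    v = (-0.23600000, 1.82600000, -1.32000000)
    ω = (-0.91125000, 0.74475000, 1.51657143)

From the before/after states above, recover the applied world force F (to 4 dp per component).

v₁ − v₀ = (-0.03600000, 0.02600000, 0.08000000)
m·(v₁−v₀)/dt = (-1.8000, 1.3000, 4.0000)

F = (-1.8000, 1.3000, 4.0000)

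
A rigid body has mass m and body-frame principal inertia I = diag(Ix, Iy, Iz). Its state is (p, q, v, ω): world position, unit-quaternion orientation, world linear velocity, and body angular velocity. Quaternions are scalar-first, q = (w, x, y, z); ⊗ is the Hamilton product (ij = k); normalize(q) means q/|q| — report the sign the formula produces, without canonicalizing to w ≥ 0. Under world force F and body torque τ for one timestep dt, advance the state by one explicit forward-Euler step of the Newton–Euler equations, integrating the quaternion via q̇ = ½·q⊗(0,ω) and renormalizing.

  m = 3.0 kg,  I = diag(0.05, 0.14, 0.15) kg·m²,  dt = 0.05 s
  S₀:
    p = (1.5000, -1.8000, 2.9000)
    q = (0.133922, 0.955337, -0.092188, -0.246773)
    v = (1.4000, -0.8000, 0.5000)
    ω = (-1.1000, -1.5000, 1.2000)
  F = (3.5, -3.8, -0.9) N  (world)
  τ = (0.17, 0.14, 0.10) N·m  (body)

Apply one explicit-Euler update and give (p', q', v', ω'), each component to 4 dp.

p' = (1.5700, -1.8400, 2.9250)
q' = (0.1639, 0.9382, -0.1189, -0.2807)
v' = (1.4583, -0.8633, 0.4850)
ω' = (-0.9120, -1.4971, 1.1838)

precession coupling ω×(Iω) = (-0.0180, 0.1320, 0.1485)
α = I⁻¹(τ − ω×Iω) = (3.7600, 0.0571, -0.3233)
new body rate ω' = (-0.9120, -1.4971, 1.1838)
q⊗(0,ω) = (1.2087163, -0.6280993, -1.0758371, -1.3737059)
q' = normalize(q + ½dt·q⊗(0,ω)) = (0.1639, 0.9382, -0.1189, -0.2807)
linear accel F/m = (1.1667, -1.2667, -0.3000)
p' = p + v·dt = (1.5700, -1.8400, 2.9250)
v' = v + a·dt = (1.4583, -0.8633, 0.4850)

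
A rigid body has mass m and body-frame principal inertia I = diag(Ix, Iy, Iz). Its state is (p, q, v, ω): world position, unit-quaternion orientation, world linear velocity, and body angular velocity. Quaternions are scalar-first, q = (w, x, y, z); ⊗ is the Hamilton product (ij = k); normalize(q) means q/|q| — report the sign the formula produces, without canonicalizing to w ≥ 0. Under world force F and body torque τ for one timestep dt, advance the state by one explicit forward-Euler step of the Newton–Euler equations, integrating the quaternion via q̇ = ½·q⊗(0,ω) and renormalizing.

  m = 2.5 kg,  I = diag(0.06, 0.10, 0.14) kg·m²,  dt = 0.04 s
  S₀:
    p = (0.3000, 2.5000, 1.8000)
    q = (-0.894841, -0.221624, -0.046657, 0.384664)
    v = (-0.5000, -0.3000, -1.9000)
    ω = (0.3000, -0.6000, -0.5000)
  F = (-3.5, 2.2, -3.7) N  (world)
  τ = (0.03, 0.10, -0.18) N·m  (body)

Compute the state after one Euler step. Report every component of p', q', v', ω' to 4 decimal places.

p' = (0.2800, 2.4880, 1.7240)
q' = (-0.8901, -0.2219, -0.0358, 0.3965)
v' = (-0.5560, -0.2648, -1.9592)
ω' = (0.3120, -0.5648, -0.5494)

new position p' = (0.2800, 2.4880, 1.7240)
v' = v + a·dt = (-0.5560, -0.2648, -1.9592)
(τ − ω×Iω)/I = (0.3000, 0.8800, -1.2343)
ω + α·dt = (0.3120, -0.5648, -0.5494)
q⊗(0,ω) = (0.2308250, -0.0143254, 0.5414918, 0.5943920)
updated quaternion q' = (-0.8901, -0.2219, -0.0358, 0.3965)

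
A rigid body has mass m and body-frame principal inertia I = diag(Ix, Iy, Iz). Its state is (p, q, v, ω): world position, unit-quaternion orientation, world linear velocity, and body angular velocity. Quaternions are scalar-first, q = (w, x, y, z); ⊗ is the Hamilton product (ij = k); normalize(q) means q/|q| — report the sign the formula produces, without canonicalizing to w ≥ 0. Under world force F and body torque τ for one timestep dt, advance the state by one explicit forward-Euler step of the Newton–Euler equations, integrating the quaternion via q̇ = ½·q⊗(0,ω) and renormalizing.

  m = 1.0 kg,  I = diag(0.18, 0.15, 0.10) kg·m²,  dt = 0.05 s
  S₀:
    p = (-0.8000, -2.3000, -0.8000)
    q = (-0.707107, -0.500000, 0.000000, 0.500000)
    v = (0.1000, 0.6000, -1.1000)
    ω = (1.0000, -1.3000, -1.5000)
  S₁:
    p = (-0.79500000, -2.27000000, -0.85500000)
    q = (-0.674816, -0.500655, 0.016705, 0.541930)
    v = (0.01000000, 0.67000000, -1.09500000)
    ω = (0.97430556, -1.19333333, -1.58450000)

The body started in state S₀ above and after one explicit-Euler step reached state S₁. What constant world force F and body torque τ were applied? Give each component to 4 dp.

ω₁ − ω₀ = (-0.02569444, 0.10666667, -0.08450000)
precession coupling = (-0.0975, -0.1200, 0.0390)
I·α + gyro = (-0.1900, 0.2000, -0.1300)
Δv = v₁−v₀ = (-0.09000000, 0.07000000, 0.00500000)
m·(v₁−v₀)/dt = (-1.8000, 1.4000, 0.1000)

F = (-1.8000, 1.4000, 0.1000)
τ = (-0.1900, 0.2000, -0.1300)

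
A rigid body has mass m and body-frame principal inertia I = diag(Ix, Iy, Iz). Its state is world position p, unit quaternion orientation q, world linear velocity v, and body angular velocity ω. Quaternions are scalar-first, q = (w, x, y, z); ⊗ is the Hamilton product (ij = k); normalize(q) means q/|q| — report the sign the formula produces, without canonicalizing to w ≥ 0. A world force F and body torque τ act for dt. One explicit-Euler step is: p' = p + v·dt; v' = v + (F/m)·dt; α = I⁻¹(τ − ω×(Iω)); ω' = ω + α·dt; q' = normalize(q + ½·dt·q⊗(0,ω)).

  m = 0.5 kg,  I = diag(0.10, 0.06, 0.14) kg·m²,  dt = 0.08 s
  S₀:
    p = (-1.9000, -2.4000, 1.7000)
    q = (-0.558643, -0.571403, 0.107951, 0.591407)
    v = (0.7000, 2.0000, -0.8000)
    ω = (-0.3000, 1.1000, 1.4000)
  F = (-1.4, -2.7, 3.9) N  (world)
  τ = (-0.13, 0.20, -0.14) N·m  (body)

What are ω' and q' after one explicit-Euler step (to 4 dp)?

ω' = (-0.5026, 1.3443, 1.3125)
q' = (-0.6018, -0.5832, 0.1080, 0.5349)

(τ − ω×Iω)/I = (-2.5320, 3.0533, -1.0943)
ω' = ω + α·dt = (-0.5026, 1.3443, 1.3125)
2q̇ = q⊗(0,ω) = (-1.1181368, -0.3318234, 0.0080348, -1.3782582)
q' = normalize(q + ½dt·q⊗(0,ω)) = (-0.6018, -0.5832, 0.1080, 0.5349)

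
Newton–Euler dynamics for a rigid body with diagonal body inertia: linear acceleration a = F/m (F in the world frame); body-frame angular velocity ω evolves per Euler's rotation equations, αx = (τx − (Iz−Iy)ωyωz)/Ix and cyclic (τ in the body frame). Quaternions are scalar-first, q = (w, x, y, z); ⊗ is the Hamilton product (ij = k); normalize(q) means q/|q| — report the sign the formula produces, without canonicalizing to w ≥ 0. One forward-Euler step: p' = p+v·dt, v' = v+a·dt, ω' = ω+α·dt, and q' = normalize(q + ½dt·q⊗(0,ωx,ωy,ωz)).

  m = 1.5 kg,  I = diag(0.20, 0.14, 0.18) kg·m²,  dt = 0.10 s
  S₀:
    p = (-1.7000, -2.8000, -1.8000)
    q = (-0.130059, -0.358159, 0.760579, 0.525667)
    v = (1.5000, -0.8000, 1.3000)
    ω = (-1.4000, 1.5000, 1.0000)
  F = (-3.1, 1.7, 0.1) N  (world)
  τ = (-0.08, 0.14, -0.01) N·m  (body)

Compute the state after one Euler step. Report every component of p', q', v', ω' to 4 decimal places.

new position p' = (-1.5500, -2.8800, -1.6700)
v' = v + a·dt = (1.2933, -0.6867, 1.3067)
gyro term ω×Iω = (0.0600, -0.0280, 0.1260)
angular accel α = (-0.7000, 1.2000, -0.7556)
ω' = ω + α·dt = (-1.4700, 1.6200, 0.9244)
q⊗(0,ω) = (-2.1679581, 0.1541611, -0.5728633, 0.3975131)
q + ½dt·q⊗(0,ω), renormalized = (-0.2369, -0.3482, 0.7272, 0.5420)

p' = (-1.5500, -2.8800, -1.6700)
q' = (-0.2369, -0.3482, 0.7272, 0.5420)
v' = (1.2933, -0.6867, 1.3067)
ω' = (-1.4700, 1.6200, 0.9244)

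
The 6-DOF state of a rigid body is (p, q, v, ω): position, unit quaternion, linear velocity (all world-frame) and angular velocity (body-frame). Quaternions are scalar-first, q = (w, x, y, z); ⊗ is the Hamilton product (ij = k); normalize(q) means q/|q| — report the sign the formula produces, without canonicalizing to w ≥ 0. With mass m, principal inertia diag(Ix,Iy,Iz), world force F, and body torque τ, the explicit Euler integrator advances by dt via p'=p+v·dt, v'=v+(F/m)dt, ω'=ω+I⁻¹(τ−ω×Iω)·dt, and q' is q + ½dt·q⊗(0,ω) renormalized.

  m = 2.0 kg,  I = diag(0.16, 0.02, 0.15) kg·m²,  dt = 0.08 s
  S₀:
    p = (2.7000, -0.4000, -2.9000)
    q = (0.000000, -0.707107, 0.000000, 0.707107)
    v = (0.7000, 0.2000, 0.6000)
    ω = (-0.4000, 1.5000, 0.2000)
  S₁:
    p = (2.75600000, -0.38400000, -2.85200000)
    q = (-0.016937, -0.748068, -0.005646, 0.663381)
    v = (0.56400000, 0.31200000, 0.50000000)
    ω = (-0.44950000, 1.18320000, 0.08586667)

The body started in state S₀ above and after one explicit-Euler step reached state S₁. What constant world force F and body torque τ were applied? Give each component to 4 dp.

F = (-3.4000, 2.8000, -2.5000)
τ = (-0.0600, -0.0800, -0.1300)

rate change Δω = (-0.04950000, -0.31680000, -0.11413333)
I·α + gyro = (-0.0600, -0.0800, -0.1300)
Δv = v₁−v₀ = (-0.13600000, 0.11200000, -0.10000000)
m·(v₁−v₀)/dt = (-3.4000, 2.8000, -2.5000)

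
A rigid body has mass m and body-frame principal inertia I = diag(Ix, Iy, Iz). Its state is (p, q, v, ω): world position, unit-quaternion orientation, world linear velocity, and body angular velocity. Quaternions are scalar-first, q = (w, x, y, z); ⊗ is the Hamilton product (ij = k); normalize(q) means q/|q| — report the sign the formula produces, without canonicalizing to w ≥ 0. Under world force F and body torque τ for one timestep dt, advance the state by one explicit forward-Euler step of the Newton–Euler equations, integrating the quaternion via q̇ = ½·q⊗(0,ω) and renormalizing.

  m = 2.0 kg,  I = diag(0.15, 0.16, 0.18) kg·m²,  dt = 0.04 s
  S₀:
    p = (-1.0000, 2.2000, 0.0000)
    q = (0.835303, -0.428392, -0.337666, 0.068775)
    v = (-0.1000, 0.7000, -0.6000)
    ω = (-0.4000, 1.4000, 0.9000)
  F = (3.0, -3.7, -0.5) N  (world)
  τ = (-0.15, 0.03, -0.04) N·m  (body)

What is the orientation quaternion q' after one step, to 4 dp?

q' = (0.8396, -0.4428, -0.3069, 0.0691)

2q̇ = q⊗(0,ω) = (0.2394781, -0.7343056, 1.5274670, 0.0169575)
q + ½dt·q⊗(0,ω), renormalized = (0.8396, -0.4428, -0.3069, 0.0691)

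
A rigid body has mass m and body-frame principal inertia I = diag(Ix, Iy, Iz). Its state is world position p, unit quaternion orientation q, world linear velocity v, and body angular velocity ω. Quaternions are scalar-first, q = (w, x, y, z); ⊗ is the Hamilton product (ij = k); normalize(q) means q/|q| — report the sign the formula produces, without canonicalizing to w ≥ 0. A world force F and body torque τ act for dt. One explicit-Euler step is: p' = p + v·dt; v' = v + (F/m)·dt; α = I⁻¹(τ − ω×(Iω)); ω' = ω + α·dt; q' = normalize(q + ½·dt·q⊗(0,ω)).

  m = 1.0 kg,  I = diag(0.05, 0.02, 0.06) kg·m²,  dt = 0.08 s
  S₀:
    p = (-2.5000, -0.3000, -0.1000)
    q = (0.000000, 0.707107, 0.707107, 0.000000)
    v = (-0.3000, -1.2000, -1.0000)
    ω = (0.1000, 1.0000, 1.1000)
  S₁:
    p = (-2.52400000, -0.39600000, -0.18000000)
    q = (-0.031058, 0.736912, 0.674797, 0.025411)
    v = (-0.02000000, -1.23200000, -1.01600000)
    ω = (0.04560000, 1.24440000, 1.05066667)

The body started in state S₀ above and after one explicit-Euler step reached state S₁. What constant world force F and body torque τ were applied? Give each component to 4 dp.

v₁ − v₀ = (0.28000000, -0.03200000, -0.01600000)
m·(v₁−v₀)/dt = (3.5000, -0.4000, -0.2000)
rate change Δω = (-0.05440000, 0.24440000, -0.04933333)
τ = I·(Δω/dt) + ω₀×(Iω₀) = (0.0100, 0.0600, -0.0400)

F = (3.5000, -0.4000, -0.2000)
τ = (0.0100, 0.0600, -0.0400)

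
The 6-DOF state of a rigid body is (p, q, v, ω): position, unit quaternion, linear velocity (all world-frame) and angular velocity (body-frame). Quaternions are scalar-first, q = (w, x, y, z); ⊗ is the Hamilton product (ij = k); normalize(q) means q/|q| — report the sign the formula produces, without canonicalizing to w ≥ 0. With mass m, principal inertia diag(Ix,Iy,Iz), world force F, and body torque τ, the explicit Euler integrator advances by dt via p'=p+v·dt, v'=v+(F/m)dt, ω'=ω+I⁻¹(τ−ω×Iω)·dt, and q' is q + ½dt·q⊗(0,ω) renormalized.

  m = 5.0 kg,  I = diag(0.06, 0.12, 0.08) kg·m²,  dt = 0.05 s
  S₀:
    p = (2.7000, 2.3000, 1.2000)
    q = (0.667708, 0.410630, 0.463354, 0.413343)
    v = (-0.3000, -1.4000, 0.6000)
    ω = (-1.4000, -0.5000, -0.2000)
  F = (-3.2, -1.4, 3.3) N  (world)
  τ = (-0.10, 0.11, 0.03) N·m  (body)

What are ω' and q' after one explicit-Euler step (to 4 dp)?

angular accel α = (-1.6000, 0.9633, -0.1500)
ω' = ω + α·dt = (-1.4800, -0.4518, -0.2075)
2q̇ = q⊗(0,ω) = (0.8892276, -0.8207905, -0.8304082, 0.3098390)
q' = normalize(q + ½dt·q⊗(0,ω)) = (0.6895, 0.3898, 0.4423, 0.4208)

ω' = (-1.4800, -0.4518, -0.2075)
q' = (0.6895, 0.3898, 0.4423, 0.4208)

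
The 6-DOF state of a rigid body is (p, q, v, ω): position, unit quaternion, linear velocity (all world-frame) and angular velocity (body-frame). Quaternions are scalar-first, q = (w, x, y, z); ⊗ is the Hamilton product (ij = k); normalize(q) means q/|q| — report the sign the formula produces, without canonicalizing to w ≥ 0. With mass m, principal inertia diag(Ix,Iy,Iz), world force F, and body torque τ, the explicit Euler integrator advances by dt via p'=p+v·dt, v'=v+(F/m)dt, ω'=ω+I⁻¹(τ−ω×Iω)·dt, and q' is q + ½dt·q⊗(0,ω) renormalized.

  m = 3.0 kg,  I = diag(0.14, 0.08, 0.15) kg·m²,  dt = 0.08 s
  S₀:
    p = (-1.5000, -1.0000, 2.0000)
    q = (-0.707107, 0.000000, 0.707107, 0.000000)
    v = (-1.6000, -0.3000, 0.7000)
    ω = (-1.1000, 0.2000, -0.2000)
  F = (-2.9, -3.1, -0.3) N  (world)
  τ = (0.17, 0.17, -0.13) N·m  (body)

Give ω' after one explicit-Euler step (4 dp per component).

ω×(Iω) gyroscopic = (-0.0028, -0.0022, 0.0132)
angular accel α = (1.2343, 2.1525, -0.9547)
ω + α·dt = (-1.0013, 0.3722, -0.2764)

ω' = (-1.0013, 0.3722, -0.2764)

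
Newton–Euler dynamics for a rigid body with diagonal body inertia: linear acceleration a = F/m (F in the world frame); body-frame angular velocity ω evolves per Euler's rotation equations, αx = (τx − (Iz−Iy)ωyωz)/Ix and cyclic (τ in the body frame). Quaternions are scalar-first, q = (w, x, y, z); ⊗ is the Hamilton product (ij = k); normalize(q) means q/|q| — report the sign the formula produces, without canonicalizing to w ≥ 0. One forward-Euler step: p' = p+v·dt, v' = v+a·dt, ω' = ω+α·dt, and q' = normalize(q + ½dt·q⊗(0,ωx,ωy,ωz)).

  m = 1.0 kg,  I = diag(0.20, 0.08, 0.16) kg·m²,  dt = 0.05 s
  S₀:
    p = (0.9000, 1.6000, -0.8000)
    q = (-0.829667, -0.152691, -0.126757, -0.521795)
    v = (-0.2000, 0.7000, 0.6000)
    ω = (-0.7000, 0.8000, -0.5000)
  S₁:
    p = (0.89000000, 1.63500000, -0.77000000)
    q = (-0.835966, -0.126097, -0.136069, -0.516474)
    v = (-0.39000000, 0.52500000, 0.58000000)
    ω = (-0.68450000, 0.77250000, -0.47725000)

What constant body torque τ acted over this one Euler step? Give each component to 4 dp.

ω₁ − ω₀ = (0.01550000, -0.02750000, 0.02275000)
gyro term ω₀×Iω₀ = (-0.0320, 0.0140, 0.0672)
τ = I·(Δω/dt) + ω₀×(Iω₀) = (0.0300, -0.0300, 0.1400)

τ = (0.0300, -0.0300, 0.1400)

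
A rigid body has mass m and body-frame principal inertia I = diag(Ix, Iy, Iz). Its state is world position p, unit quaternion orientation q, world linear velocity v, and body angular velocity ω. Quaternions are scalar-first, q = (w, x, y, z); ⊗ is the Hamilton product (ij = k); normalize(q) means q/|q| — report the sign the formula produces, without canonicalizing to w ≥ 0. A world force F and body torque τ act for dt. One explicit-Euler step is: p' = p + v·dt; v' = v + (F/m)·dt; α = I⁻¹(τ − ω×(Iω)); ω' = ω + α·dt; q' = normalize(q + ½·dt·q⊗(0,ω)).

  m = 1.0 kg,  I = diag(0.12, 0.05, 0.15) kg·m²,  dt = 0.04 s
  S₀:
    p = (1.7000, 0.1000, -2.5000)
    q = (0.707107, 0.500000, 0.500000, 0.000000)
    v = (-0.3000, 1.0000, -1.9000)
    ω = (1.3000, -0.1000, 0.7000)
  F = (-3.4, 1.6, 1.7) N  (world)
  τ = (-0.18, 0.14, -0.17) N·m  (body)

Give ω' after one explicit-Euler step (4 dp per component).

ω' = (1.2423, 0.0338, 0.6522)

ω×(Iω) gyroscopic = (-0.0070, -0.0273, 0.0091)
angular accel α = (-1.4417, 3.3460, -1.1940)
ω' = ω + α·dt = (1.2423, 0.0338, 0.6522)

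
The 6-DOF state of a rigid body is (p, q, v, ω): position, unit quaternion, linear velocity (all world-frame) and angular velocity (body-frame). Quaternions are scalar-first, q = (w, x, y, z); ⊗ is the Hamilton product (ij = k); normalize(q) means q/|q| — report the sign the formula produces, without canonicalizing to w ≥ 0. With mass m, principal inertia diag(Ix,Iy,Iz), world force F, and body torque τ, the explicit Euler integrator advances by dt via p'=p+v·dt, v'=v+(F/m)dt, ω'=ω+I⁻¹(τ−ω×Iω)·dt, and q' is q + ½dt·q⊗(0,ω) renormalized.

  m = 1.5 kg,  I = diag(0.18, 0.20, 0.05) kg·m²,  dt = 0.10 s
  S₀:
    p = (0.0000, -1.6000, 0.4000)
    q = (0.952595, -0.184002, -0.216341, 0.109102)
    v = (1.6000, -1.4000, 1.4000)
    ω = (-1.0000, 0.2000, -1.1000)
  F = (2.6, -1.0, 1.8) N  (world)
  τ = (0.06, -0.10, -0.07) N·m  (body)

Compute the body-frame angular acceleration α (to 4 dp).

α = (0.1500, -1.2150, -1.3200)

precession coupling ω×(Iω) = (0.0330, 0.1430, -0.0040)
(τ − ω×Iω)/I = (0.1500, -1.2150, -1.3200)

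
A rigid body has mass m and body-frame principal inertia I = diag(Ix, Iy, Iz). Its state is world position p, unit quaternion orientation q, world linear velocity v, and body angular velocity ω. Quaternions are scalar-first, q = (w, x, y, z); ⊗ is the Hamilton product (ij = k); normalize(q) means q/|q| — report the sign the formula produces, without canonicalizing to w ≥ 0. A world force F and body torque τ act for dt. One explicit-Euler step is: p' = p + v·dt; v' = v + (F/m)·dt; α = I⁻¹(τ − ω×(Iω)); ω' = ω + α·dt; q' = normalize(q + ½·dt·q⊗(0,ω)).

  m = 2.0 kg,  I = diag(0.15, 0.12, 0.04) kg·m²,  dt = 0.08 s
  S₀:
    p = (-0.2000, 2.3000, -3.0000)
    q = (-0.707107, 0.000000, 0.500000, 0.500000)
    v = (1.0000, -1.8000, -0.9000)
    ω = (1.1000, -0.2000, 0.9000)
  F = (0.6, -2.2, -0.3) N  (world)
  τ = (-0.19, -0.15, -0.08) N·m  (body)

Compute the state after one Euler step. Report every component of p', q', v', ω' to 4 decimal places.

p' = (-0.1200, 2.1560, -3.0720)
q' = (-0.7199, -0.0091, 0.5268, 0.4518)
v' = (1.0240, -1.8880, -0.9120)
ω' = (0.9910, -0.3726, 0.7268)

precession coupling ω×(Iω) = (0.0144, 0.1089, 0.0066)
(τ − ω×Iω)/I = (-1.3627, -2.1575, -2.1650)
ω' = ω + α·dt = (0.9910, -0.3726, 0.7268)
q⊗(0,ω) = (-0.3500000, -0.2278177, 0.6914214, -1.1863963)
q + ½dt·q⊗(0,ω), renormalized = (-0.7199, -0.0091, 0.5268, 0.4518)
p + v·dt = (-0.1200, 2.1560, -3.0720)
v + (F/m)dt = (1.0240, -1.8880, -0.9120)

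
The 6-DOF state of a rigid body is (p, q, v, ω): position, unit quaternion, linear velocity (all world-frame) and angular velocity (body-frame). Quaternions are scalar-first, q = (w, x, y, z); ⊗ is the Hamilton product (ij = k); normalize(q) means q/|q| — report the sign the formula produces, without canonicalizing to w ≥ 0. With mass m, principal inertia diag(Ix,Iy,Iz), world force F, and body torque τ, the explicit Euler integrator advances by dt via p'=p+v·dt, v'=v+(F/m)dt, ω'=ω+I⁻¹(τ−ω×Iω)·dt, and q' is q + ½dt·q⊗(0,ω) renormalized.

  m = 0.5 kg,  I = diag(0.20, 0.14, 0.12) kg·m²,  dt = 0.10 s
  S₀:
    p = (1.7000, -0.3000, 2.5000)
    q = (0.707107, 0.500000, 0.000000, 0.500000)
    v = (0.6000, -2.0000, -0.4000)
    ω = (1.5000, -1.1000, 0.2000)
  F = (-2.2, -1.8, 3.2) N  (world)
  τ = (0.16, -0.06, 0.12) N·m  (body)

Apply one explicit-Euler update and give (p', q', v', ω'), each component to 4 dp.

α = I⁻¹(τ − ω×Iω) = (0.7780, -0.6000, 0.1750)
new body rate ω' = (1.5778, -1.1600, 0.2175)
Hamilton product q⊗(0,ω) = (-0.8500000, 1.6106605, -0.1278177, -0.4085786)
q + ½dt·q⊗(0,ω), renormalized = (0.6617, 0.5780, -0.0064, 0.4775)
p' = p + v·dt = (1.7600, -0.5000, 2.4600)
v' = v + a·dt = (0.1600, -2.3600, 0.2400)

p' = (1.7600, -0.5000, 2.4600)
q' = (0.6617, 0.5780, -0.0064, 0.4775)
v' = (0.1600, -2.3600, 0.2400)
ω' = (1.5778, -1.1600, 0.2175)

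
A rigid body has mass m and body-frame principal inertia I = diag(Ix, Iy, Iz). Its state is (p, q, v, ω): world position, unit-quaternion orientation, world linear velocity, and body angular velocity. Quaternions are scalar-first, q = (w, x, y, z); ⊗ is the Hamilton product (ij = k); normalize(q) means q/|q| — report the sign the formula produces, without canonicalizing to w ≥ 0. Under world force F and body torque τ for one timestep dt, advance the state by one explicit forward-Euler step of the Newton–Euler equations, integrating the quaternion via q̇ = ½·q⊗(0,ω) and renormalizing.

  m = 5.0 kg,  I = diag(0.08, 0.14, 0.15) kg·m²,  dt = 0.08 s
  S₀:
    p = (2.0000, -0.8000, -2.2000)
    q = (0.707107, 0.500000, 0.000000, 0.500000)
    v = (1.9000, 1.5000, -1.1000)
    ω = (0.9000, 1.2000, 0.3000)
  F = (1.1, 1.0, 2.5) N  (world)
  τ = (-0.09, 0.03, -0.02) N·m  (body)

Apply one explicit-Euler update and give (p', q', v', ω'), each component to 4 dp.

gyro term ω×Iω = (0.0036, -0.0189, 0.0648)
α = I⁻¹(τ − ω×Iω) = (-1.1700, 0.3493, -0.5653)
ω' = ω + α·dt = (0.8064, 1.2279, 0.2548)
Hamilton product q⊗(0,ω) = (-0.6000000, 0.0363963, 1.1485284, 0.8121321)
q + ½dt·q⊗(0,ω), renormalized = (0.6818, 0.5005, 0.0459, 0.5315)
a = F/m = (0.2200, 0.2000, 0.5000)
new position p' = (2.1520, -0.6800, -2.2880)
new velocity v' = (1.9176, 1.5160, -1.0600)

p' = (2.1520, -0.6800, -2.2880)
q' = (0.6818, 0.5005, 0.0459, 0.5315)
v' = (1.9176, 1.5160, -1.0600)
ω' = (0.8064, 1.2279, 0.2548)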